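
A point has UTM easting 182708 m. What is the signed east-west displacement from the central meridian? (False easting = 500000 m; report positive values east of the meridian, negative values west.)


displacement = 182708 - 500000 = -317292 m

-317292 m


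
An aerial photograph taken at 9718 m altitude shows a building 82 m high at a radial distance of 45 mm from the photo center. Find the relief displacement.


d = h * r / H = 82 * 45 / 9718 = 0.38 mm

0.38 mm


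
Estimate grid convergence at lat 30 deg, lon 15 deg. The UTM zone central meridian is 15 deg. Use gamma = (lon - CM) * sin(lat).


gamma = (15 - 15) * sin(30) = 0 * 0.5 = 0.0 degrees

0.0 degrees


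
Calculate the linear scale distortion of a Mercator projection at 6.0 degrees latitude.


SF = 1 / cos(6.0) = 1 / 0.994522 = 1.006

1.006


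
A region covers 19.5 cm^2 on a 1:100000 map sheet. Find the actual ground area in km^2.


ground_area = 19.5 * (100000/100)^2 = 19500000.0 m^2 = 19.5 km^2

19.5 km^2


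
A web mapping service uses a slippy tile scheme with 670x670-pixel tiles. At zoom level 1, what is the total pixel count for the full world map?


tiles per axis = 2^1 = 2
total tiles = 2^2 = 4
pixels per axis = 2 * 670 = 1340
total pixels = 1340^2 = 1795600

1795600 pixels


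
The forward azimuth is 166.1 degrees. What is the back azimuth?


back azimuth = (166.1 + 180) mod 360 = 346.1 degrees

346.1 degrees


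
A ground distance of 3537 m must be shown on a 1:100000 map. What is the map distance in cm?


map_cm = 3537 * 100 / 100000 = 3.537 cm ≈ 3.54 cm

3.54 cm


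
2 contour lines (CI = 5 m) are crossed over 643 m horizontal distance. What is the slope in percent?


elevation change = 2 * 5 = 10 m
slope = 10 / 643 * 100 = 1.6%

1.6%


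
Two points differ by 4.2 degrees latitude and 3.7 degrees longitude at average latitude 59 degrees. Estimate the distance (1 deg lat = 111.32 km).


dlat_km = 4.2 * 111.32 = 467.544
dlon_km = 3.7 * 111.32 * cos(59) ≈ 212.136
dist = sqrt(467.544^2 + 212.136^2) ≈ 513.4 km

513.4 km


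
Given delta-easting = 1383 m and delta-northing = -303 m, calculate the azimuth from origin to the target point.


az = atan2(1383, -303) = 102.4 deg
adjusted to 0-360: 102.4 degrees

102.4 degrees


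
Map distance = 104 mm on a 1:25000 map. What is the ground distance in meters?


ground = 104 mm * 25000 / 1000 = 2600.0 m

2600.0 m


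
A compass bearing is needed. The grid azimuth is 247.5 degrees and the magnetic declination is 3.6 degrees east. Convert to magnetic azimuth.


magnetic azimuth = grid azimuth - declination (east +ve)
mag_az = 247.5 - 3.6 = 243.9 degrees

243.9 degrees


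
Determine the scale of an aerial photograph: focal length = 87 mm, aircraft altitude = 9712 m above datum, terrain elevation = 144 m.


scale = f / (H - h) = 87 mm / 9568 m = 87 / 9568000 = 1:109977

1:109977


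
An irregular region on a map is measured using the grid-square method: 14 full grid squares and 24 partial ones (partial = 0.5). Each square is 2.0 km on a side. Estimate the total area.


effective squares = 14 + 24 * 0.5 = 26.0
area = 26.0 * 4.0 = 104.0 km^2

104.0 km^2


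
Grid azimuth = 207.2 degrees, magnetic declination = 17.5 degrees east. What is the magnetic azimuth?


magnetic azimuth = grid azimuth - declination (east +ve)
mag_az = 207.2 - 17.5 = 189.7 degrees

189.7 degrees


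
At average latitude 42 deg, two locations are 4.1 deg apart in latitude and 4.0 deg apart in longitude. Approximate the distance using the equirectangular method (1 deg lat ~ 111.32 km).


dlat_km = 4.1 * 111.32 = 456.412
dlon_km = 4.0 * 111.32 * cos(42) ≈ 330.908
dist = sqrt(456.412^2 + 330.908^2) ≈ 563.7 km

563.7 km


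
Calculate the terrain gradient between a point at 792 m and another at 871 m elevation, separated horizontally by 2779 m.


gradient = (871 - 792) / 2779 = 79 / 2779 = 0.0284

0.0284


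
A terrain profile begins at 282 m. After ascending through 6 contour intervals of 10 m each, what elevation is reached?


elevation = 282 + 6 * 10 = 342 m

342 m


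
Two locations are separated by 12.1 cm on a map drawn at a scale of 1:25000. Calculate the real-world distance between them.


ground = 12.1 cm * 25000 / 100 = 3025.0 m = 3.025 km

3.025 km


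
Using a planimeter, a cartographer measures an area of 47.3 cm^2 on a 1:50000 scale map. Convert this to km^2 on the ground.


ground_area = 47.3 * (50000/100)^2 = 11825000.0 m^2 = 11.825 km^2

11.825 km^2


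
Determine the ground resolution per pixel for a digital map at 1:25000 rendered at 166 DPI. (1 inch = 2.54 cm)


pixel_cm = 2.54 / 166 ≈ 0.015301 cm
ground = pixel_cm * 25000 / 100 = 2.54 * 25000 / (166 * 100) = 63500 / 16600 ≈ 3.83 m

3.83 m


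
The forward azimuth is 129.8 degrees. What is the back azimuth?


back azimuth = (129.8 + 180) mod 360 = 309.8 degrees

309.8 degrees


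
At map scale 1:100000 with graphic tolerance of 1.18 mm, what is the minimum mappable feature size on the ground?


ground = 1.18 mm * 100000 / 1000 = 118.0 m

118.0 m


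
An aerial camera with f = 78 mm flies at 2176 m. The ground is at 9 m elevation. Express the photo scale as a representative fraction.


scale = f / (H - h) = 78 mm / 2167 m = 78 / 2167000 = 1:27782

1:27782


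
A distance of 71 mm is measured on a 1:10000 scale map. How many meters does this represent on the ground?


ground = 71 mm * 10000 / 1000 = 710.0 m

710.0 m


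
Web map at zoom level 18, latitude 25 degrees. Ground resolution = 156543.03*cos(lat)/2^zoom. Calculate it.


res = 156543.03 * cos(25) / 2^18 = 156543.03 * 0.90630779 / 262144 = 0.54 m/pixel

0.54 m/pixel


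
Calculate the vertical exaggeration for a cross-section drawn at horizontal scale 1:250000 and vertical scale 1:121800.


VE = horizontal_scale / vertical_scale = 250000 / 121800 ≈ 2.1

2.1x


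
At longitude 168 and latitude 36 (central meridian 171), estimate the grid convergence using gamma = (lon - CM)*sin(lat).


gamma = (168 - 171) * sin(36) = -3 * 0.587785 = -1.763 degrees

-1.763 degrees


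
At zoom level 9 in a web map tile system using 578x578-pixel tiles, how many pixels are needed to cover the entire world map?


tiles per axis = 2^9 = 512
total tiles = 512^2 = 262144
pixels per axis = 512 * 578 = 295936
total pixels = 295936^2 = 87578116096

87578116096 pixels


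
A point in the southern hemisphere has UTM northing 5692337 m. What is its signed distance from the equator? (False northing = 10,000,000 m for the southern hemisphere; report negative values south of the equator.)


For southern: actual = 5692337 - 10000000 = -4307663 m

-4307663 m


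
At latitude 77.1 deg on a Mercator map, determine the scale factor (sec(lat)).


SF = 1 / cos(77.1) = 1 / 0.22325 = 4.479

4.479


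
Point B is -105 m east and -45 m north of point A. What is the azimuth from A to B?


az = atan2(-105, -45) = -113.2 deg
adjusted to 0-360: 246.8 degrees

246.8 degrees


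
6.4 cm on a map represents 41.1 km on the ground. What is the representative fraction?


ground = 41.1 km = 4110000 cm; RF denominator = ground / map = 4110000 / 6.4 ≈ 642188; RF = 1:642188

1:642188


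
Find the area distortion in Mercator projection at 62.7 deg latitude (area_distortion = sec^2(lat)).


area_distortion = 1/cos^2(62.7) = 4.754

4.754


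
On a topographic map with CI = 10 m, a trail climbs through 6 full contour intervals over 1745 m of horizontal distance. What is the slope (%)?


elevation change = 6 * 10 = 60 m
slope = 60 / 1745 * 100 = 3.4%

3.4%


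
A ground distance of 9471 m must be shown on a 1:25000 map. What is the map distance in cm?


map_cm = 9471 * 100 / 25000 = 37.884 cm ≈ 37.88 cm

37.88 cm


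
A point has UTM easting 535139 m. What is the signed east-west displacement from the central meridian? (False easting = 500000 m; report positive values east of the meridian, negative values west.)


displacement = 535139 - 500000 = 35139 m

35139 m


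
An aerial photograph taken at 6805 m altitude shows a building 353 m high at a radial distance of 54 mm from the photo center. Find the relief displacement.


d = h * r / H = 353 * 54 / 6805 = 2.8 mm

2.8 mm


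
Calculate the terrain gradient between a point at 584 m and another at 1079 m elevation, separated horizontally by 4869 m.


gradient = (1079 - 584) / 4869 = 495 / 4869 = 0.1017

0.1017


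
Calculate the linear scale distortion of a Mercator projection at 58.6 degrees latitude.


SF = 1 / cos(58.6) = 1 / 0.52101 = 1.919

1.919


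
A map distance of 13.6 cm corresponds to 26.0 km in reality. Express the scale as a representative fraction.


ground = 26.0 km = 2600000 cm; RF denominator = ground / map = 2600000 / 13.6 ≈ 191176; RF = 1:191176

1:191176


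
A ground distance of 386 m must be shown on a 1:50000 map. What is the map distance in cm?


map_cm = 386 * 100 / 50000 = 0.772 cm ≈ 0.77 cm

0.77 cm


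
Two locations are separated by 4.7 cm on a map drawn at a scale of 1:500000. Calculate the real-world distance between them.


ground = 4.7 cm * 500000 / 100 = 23500.0 m = 23.5 km

23.5 km


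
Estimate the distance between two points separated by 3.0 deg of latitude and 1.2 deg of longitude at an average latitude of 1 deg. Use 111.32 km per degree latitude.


dlat_km = 3.0 * 111.32 = 333.96
dlon_km = 1.2 * 111.32 * cos(1) ≈ 133.564
dist = sqrt(333.96^2 + 133.564^2) ≈ 359.7 km

359.7 km


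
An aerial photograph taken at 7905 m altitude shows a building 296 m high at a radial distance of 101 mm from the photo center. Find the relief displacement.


d = h * r / H = 296 * 101 / 7905 = 3.78 mm

3.78 mm


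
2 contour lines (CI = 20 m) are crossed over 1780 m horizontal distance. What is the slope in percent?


elevation change = 2 * 20 = 40 m
slope = 40 / 1780 * 100 = 2.2%

2.2%


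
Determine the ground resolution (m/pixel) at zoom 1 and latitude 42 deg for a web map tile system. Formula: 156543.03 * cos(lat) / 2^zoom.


res = 156543.03 * cos(42) / 2^1 = 156543.03 * 0.74314483 / 2 = 58167.07 m/pixel

58167.07 m/pixel


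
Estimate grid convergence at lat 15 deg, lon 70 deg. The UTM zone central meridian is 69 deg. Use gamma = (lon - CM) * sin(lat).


gamma = (70 - 69) * sin(15) = 1 * 0.258819 = 0.259 degrees

0.259 degrees


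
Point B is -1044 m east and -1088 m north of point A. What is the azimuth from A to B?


az = atan2(-1044, -1088) = -136.2 deg
adjusted to 0-360: 223.8 degrees

223.8 degrees


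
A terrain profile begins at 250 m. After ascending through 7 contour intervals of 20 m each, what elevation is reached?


elevation = 250 + 7 * 20 = 390 m

390 m


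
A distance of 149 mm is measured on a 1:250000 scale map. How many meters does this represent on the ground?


ground = 149 mm * 250000 / 1000 = 37250.0 m

37250.0 m


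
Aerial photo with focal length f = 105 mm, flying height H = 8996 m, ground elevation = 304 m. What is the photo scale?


scale = f / (H - h) = 105 mm / 8692 m = 105 / 8692000 = 1:82781

1:82781


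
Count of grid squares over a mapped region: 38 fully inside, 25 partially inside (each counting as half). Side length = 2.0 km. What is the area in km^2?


effective squares = 38 + 25 * 0.5 = 50.5
area = 50.5 * 4.0 = 202.0 km^2

202.0 km^2


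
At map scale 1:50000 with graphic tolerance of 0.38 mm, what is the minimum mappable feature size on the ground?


ground = 0.38 mm * 50000 / 1000 = 19.0 m

19.0 m


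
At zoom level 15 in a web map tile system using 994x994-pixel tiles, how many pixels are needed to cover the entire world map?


tiles per axis = 2^15 = 32768
total tiles = 32768^2 = 1073741824
pixels per axis = 32768 * 994 = 32571392
total pixels = 32571392^2 = 1060895576817664

1060895576817664 pixels


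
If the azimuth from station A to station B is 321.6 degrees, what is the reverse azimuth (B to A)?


back azimuth = (321.6 + 180) mod 360 = 141.6 degrees

141.6 degrees


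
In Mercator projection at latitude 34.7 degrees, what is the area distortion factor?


area_distortion = 1/cos^2(34.7) = 1.479

1.479


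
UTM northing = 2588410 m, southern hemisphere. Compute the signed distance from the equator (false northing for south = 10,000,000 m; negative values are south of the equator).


For southern: actual = 2588410 - 10000000 = -7411590 m

-7411590 m


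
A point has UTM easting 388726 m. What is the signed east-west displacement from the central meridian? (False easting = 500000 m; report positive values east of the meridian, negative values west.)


displacement = 388726 - 500000 = -111274 m

-111274 m


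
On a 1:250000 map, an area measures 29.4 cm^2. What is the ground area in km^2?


ground_area = 29.4 * (250000/100)^2 = 183750000.0 m^2 = 183.75 km^2

183.75 km^2


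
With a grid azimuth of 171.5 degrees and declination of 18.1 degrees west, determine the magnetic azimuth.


magnetic azimuth = grid azimuth - declination (east +ve)
mag_az = 171.5 - -18.1 = 189.6 degrees

189.6 degrees


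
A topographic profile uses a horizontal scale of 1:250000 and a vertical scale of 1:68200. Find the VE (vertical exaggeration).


VE = horizontal_scale / vertical_scale = 250000 / 68200 ≈ 3.7

3.7x


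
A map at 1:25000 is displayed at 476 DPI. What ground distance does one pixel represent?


pixel_cm = 2.54 / 476 ≈ 0.005336 cm
ground = pixel_cm * 25000 / 100 = 2.54 * 25000 / (476 * 100) = 63500 / 47600 ≈ 1.33 m

1.33 m


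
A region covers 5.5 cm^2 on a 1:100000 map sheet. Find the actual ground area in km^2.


ground_area = 5.5 * (100000/100)^2 = 5500000.0 m^2 = 5.5 km^2

5.5 km^2


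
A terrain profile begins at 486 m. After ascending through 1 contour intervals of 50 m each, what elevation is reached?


elevation = 486 + 1 * 50 = 536 m

536 m


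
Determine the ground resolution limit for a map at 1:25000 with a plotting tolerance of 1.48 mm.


ground = 1.48 mm * 25000 / 1000 = 37.0 m

37.0 m


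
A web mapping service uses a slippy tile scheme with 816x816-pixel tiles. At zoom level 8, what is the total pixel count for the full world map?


tiles per axis = 2^8 = 256
total tiles = 256^2 = 65536
pixels per axis = 256 * 816 = 208896
total pixels = 208896^2 = 43637538816

43637538816 pixels


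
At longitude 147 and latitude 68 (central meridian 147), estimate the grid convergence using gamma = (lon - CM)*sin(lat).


gamma = (147 - 147) * sin(68) = 0 * 0.927184 = 0.0 degrees

0.0 degrees


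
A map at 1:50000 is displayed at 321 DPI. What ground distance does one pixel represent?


pixel_cm = 2.54 / 321 ≈ 0.007913 cm
ground = pixel_cm * 50000 / 100 = 2.54 * 50000 / (321 * 100) = 127000 / 32100 ≈ 3.96 m

3.96 m


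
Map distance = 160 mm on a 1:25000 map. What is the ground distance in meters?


ground = 160 mm * 25000 / 1000 = 4000.0 m

4000.0 m


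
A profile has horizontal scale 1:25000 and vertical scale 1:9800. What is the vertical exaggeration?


VE = horizontal_scale / vertical_scale = 25000 / 9800 ≈ 2.6

2.6x


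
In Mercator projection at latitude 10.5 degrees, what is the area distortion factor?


area_distortion = 1/cos^2(10.5) = 1.034

1.034


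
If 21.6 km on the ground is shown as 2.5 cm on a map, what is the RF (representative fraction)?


ground = 21.6 km = 2160000 cm; RF denominator = ground / map = 2160000 / 2.5 = 864000; RF = 1:864000

1:864000


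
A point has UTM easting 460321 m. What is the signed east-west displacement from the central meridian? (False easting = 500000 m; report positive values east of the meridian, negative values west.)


displacement = 460321 - 500000 = -39679 m

-39679 m


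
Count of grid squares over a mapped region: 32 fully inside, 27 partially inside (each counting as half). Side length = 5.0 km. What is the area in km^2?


effective squares = 32 + 27 * 0.5 = 45.5
area = 45.5 * 25.0 = 1137.5 km^2

1137.5 km^2


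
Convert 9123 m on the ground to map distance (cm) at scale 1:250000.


map_cm = 9123 * 100 / 250000 = 3.6492 cm ≈ 3.65 cm

3.65 cm


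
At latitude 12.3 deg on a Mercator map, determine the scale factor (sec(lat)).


SF = 1 / cos(12.3) = 1 / 0.977046 = 1.023

1.023


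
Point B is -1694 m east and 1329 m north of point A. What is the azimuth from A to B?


az = atan2(-1694, 1329) = -51.9 deg
adjusted to 0-360: 308.1 degrees

308.1 degrees


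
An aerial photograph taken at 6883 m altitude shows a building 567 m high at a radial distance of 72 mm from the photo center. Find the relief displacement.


d = h * r / H = 567 * 72 / 6883 = 5.93 mm

5.93 mm


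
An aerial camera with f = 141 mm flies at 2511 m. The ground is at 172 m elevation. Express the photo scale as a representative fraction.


scale = f / (H - h) = 141 mm / 2339 m = 141 / 2339000 = 1:16589

1:16589


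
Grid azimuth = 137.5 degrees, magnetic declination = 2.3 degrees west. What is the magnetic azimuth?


magnetic azimuth = grid azimuth - declination (east +ve)
mag_az = 137.5 - -2.3 = 139.8 degrees

139.8 degrees


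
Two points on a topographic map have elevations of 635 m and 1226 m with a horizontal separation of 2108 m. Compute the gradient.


gradient = (1226 - 635) / 2108 = 591 / 2108 = 0.2804

0.2804


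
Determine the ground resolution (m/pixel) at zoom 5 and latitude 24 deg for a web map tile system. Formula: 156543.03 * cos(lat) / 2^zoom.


res = 156543.03 * cos(24) / 2^5 = 156543.03 * 0.91354546 / 32 = 4469.04 m/pixel

4469.04 m/pixel


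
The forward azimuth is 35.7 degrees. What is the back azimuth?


back azimuth = (35.7 + 180) mod 360 = 215.7 degrees

215.7 degrees


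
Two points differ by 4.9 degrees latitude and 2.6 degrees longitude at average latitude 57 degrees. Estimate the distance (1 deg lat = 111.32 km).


dlat_km = 4.9 * 111.32 = 545.468
dlon_km = 2.6 * 111.32 * cos(57) ≈ 157.636
dist = sqrt(545.468^2 + 157.636^2) ≈ 567.8 km

567.8 km


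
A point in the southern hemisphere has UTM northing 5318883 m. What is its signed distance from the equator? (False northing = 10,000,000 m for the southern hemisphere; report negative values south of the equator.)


For southern: actual = 5318883 - 10000000 = -4681117 m

-4681117 m


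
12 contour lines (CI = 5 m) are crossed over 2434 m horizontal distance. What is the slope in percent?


elevation change = 12 * 5 = 60 m
slope = 60 / 2434 * 100 = 2.5%

2.5%


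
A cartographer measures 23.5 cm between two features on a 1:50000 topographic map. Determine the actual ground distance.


ground = 23.5 cm * 50000 / 100 = 11750.0 m = 11.75 km

11.75 km


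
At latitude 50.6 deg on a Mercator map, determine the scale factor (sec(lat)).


SF = 1 / cos(50.6) = 1 / 0.634731 = 1.575

1.575


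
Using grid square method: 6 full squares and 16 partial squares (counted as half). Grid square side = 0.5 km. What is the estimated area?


effective squares = 6 + 16 * 0.5 = 14.0
area = 14.0 * 0.25 = 3.5 km^2

3.5 km^2


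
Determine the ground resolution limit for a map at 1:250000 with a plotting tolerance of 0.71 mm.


ground = 0.71 mm * 250000 / 1000 = 177.5 m

177.5 m


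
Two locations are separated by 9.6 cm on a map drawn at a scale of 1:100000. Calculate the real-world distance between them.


ground = 9.6 cm * 100000 / 100 = 9600.0 m = 9.6 km

9.6 km


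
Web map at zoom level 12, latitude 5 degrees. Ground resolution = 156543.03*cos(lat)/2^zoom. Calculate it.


res = 156543.03 * cos(5) / 2^12 = 156543.03 * 0.9961947 / 4096 = 38.07 m/pixel

38.07 m/pixel


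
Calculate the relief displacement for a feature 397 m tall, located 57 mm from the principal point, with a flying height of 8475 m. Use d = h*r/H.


d = h * r / H = 397 * 57 / 8475 = 2.67 mm

2.67 mm


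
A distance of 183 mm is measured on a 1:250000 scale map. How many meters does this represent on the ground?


ground = 183 mm * 250000 / 1000 = 45750.0 m

45750.0 m


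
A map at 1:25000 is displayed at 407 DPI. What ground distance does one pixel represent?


pixel_cm = 2.54 / 407 ≈ 0.006241 cm
ground = pixel_cm * 25000 / 100 = 2.54 * 25000 / (407 * 100) = 63500 / 40700 ≈ 1.56 m

1.56 m


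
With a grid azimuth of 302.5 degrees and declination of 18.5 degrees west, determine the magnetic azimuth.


magnetic azimuth = grid azimuth - declination (east +ve)
mag_az = 302.5 - -18.5 = 321.0 degrees

321.0 degrees


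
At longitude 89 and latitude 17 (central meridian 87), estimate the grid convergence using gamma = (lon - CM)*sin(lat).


gamma = (89 - 87) * sin(17) = 2 * 0.292372 = 0.585 degrees

0.585 degrees


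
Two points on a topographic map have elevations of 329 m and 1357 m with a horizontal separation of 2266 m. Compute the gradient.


gradient = (1357 - 329) / 2266 = 1028 / 2266 = 0.4537

0.4537


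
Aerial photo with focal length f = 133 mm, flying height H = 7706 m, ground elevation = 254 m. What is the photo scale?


scale = f / (H - h) = 133 mm / 7452 m = 133 / 7452000 = 1:56030

1:56030


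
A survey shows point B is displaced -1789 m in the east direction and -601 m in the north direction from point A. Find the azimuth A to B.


az = atan2(-1789, -601) = -108.6 deg
adjusted to 0-360: 251.4 degrees

251.4 degrees


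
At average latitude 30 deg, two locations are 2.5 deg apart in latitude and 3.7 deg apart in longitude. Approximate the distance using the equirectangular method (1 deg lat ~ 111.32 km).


dlat_km = 2.5 * 111.32 = 278.3
dlon_km = 3.7 * 111.32 * cos(30) ≈ 356.702
dist = sqrt(278.3^2 + 356.702^2) ≈ 452.4 km

452.4 km


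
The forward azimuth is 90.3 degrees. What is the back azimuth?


back azimuth = (90.3 + 180) mod 360 = 270.3 degrees

270.3 degrees


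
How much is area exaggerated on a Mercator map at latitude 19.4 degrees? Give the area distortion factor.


area_distortion = 1/cos^2(19.4) = 1.124

1.124


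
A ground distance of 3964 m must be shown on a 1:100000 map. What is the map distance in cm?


map_cm = 3964 * 100 / 100000 = 3.964 cm ≈ 3.96 cm

3.96 cm


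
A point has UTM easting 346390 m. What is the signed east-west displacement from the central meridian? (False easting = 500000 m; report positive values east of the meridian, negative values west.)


displacement = 346390 - 500000 = -153610 m

-153610 m


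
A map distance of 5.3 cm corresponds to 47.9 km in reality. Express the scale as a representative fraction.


ground = 47.9 km = 4790000 cm; RF denominator = ground / map = 4790000 / 5.3 ≈ 903774; RF = 1:903774

1:903774


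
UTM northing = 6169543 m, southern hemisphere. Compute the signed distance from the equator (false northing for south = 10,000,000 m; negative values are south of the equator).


For southern: actual = 6169543 - 10000000 = -3830457 m

-3830457 m


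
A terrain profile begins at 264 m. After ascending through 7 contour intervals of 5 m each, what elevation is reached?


elevation = 264 + 7 * 5 = 299 m

299 m


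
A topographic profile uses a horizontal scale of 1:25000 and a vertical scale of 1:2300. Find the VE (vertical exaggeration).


VE = horizontal_scale / vertical_scale = 25000 / 2300 ≈ 10.9

10.9x


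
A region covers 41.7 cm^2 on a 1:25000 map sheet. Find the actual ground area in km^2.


ground_area = 41.7 * (25000/100)^2 = 2606250.0 m^2 = 2.60625 km^2 ≈ 2.606 km^2

2.606 km^2


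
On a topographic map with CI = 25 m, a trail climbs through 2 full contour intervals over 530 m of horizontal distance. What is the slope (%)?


elevation change = 2 * 25 = 50 m
slope = 50 / 530 * 100 = 9.4%

9.4%


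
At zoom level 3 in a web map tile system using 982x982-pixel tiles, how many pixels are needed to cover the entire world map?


tiles per axis = 2^3 = 8
total tiles = 8^2 = 64
pixels per axis = 8 * 982 = 7856
total pixels = 7856^2 = 61716736

61716736 pixels


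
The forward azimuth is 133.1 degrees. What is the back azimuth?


back azimuth = (133.1 + 180) mod 360 = 313.1 degrees

313.1 degrees


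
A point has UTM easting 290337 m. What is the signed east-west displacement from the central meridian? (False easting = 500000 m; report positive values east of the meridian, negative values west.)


displacement = 290337 - 500000 = -209663 m

-209663 m


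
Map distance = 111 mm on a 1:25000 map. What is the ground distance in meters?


ground = 111 mm * 25000 / 1000 = 2775.0 m

2775.0 m


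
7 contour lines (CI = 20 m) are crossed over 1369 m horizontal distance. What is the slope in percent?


elevation change = 7 * 20 = 140 m
slope = 140 / 1369 * 100 = 10.2%

10.2%


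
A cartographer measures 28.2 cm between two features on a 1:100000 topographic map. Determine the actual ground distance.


ground = 28.2 cm * 100000 / 100 = 28200.0 m = 28.2 km

28.2 km


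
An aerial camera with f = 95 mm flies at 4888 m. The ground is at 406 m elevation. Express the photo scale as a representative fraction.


scale = f / (H - h) = 95 mm / 4482 m = 95 / 4482000 = 1:47179

1:47179


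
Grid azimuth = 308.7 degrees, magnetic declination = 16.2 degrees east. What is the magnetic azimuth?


magnetic azimuth = grid azimuth - declination (east +ve)
mag_az = 308.7 - 16.2 = 292.5 degrees

292.5 degrees


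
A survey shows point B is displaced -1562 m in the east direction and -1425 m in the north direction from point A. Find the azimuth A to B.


az = atan2(-1562, -1425) = -132.4 deg
adjusted to 0-360: 227.6 degrees

227.6 degrees


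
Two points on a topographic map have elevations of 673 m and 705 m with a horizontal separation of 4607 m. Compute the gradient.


gradient = (705 - 673) / 4607 = 32 / 4607 = 0.0069

0.0069


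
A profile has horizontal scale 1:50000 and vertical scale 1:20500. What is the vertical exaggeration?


VE = horizontal_scale / vertical_scale = 50000 / 20500 ≈ 2.4

2.4x


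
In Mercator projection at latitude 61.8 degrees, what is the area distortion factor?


area_distortion = 1/cos^2(61.8) = 4.478

4.478


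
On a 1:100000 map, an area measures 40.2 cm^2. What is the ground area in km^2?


ground_area = 40.2 * (100000/100)^2 = 40200000.0 m^2 = 40.2 km^2

40.2 km^2


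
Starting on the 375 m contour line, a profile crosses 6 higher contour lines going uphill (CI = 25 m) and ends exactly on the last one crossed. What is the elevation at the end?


elevation = 375 + 6 * 25 = 525 m

525 m


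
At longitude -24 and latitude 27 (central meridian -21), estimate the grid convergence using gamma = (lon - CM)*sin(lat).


gamma = (-24 - -21) * sin(27) = -3 * 0.45399 = -1.362 degrees

-1.362 degrees


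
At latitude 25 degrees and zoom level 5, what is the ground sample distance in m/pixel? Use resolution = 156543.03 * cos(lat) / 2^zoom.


res = 156543.03 * cos(25) / 2^5 = 156543.03 * 0.90630779 / 32 = 4433.63 m/pixel

4433.63 m/pixel


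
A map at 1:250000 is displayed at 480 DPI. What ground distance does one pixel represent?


pixel_cm = 2.54 / 480 ≈ 0.005292 cm
ground = pixel_cm * 250000 / 100 = 2.54 * 250000 / (480 * 100) = 635000 / 48000 ≈ 13.23 m

13.23 m


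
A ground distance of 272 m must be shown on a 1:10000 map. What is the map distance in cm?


map_cm = 272 * 100 / 10000 = 2.72 cm

2.72 cm


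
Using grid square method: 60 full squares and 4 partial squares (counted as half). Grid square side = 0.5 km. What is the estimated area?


effective squares = 60 + 4 * 0.5 = 62.0
area = 62.0 * 0.25 = 15.5 km^2

15.5 km^2


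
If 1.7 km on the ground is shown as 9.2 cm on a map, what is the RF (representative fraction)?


ground = 1.7 km = 170000 cm; RF denominator = ground / map = 170000 / 9.2 ≈ 18478; RF = 1:18478

1:18478


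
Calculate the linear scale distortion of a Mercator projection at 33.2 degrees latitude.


SF = 1 / cos(33.2) = 1 / 0.836764 = 1.195

1.195


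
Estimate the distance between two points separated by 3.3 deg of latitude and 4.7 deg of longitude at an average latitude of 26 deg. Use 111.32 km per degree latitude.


dlat_km = 3.3 * 111.32 = 367.356
dlon_km = 4.7 * 111.32 * cos(26) ≈ 470.253
dist = sqrt(367.356^2 + 470.253^2) ≈ 596.7 km

596.7 km


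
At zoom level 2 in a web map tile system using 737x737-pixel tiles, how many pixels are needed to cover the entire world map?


tiles per axis = 2^2 = 4
total tiles = 4^2 = 16
pixels per axis = 4 * 737 = 2948
total pixels = 2948^2 = 8690704

8690704 pixels


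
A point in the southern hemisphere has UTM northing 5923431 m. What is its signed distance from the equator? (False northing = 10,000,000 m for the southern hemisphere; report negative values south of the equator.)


For southern: actual = 5923431 - 10000000 = -4076569 m

-4076569 m


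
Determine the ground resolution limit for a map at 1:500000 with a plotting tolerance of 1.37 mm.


ground = 1.37 mm * 500000 / 1000 = 685.0 m

685.0 m


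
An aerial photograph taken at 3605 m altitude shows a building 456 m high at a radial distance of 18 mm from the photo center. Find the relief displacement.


d = h * r / H = 456 * 18 / 3605 = 2.28 mm

2.28 mm


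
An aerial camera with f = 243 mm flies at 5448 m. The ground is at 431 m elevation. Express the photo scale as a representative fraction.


scale = f / (H - h) = 243 mm / 5017 m = 243 / 5017000 = 1:20646

1:20646


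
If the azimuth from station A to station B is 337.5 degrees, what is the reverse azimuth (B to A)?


back azimuth = (337.5 + 180) mod 360 = 157.5 degrees

157.5 degrees


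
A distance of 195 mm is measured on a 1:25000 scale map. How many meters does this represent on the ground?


ground = 195 mm * 25000 / 1000 = 4875.0 m

4875.0 m


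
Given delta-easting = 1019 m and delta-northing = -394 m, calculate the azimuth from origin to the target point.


az = atan2(1019, -394) = 111.1 deg
adjusted to 0-360: 111.1 degrees

111.1 degrees


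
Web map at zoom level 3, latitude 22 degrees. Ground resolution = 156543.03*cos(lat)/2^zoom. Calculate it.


res = 156543.03 * cos(22) / 2^3 = 156543.03 * 0.92718385 / 8 = 18143.02 m/pixel

18143.02 m/pixel


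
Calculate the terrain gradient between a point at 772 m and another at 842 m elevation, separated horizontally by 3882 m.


gradient = (842 - 772) / 3882 = 70 / 3882 = 0.018

0.018


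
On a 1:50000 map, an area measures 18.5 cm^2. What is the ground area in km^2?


ground_area = 18.5 * (50000/100)^2 = 4625000.0 m^2 = 4.625 km^2

4.625 km^2


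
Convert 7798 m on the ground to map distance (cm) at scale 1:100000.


map_cm = 7798 * 100 / 100000 = 7.798 cm ≈ 7.8 cm

7.8 cm


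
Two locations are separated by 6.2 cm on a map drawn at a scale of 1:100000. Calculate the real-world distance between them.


ground = 6.2 cm * 100000 / 100 = 6200.0 m = 6.2 km

6.2 km


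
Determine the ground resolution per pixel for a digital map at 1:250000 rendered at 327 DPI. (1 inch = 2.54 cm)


pixel_cm = 2.54 / 327 ≈ 0.007768 cm
ground = pixel_cm * 250000 / 100 = 2.54 * 250000 / (327 * 100) = 635000 / 32700 ≈ 19.42 m

19.42 m


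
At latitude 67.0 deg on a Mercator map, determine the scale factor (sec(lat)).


SF = 1 / cos(67.0) = 1 / 0.390731 = 2.559

2.559


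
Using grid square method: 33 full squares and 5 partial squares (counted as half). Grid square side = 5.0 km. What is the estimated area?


effective squares = 33 + 5 * 0.5 = 35.5
area = 35.5 * 25.0 = 887.5 km^2

887.5 km^2


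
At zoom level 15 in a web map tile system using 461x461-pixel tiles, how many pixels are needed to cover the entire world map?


tiles per axis = 2^15 = 32768
total tiles = 32768^2 = 1073741824
pixels per axis = 32768 * 461 = 15106048
total pixels = 15106048^2 = 228192686178304

228192686178304 pixels


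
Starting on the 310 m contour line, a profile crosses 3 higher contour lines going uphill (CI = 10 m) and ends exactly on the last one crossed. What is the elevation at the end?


elevation = 310 + 3 * 10 = 340 m

340 m


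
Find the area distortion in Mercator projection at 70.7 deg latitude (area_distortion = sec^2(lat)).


area_distortion = 1/cos^2(70.7) = 9.154

9.154


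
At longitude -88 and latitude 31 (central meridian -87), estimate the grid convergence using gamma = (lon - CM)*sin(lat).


gamma = (-88 - -87) * sin(31) = -1 * 0.515038 = -0.515 degrees

-0.515 degrees


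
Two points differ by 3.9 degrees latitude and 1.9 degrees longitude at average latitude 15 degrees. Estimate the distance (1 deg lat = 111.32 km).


dlat_km = 3.9 * 111.32 = 434.148
dlon_km = 1.9 * 111.32 * cos(15) ≈ 204.301
dist = sqrt(434.148^2 + 204.301^2) ≈ 479.8 km

479.8 km


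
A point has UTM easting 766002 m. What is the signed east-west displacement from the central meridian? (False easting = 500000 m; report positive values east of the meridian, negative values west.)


displacement = 766002 - 500000 = 266002 m

266002 m


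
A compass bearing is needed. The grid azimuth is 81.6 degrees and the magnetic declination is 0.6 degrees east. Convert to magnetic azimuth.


magnetic azimuth = grid azimuth - declination (east +ve)
mag_az = 81.6 - 0.6 = 81.0 degrees

81.0 degrees


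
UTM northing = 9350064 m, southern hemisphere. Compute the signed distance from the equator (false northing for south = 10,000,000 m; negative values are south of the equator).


For southern: actual = 9350064 - 10000000 = -649936 m

-649936 m


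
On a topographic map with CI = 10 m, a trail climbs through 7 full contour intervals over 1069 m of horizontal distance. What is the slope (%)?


elevation change = 7 * 10 = 70 m
slope = 70 / 1069 * 100 = 6.5%

6.5%


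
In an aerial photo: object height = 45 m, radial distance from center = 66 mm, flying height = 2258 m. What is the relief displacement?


d = h * r / H = 45 * 66 / 2258 = 1.32 mm

1.32 mm


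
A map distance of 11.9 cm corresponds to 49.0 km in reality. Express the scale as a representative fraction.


ground = 49.0 km = 4900000 cm; RF denominator = ground / map = 4900000 / 11.9 ≈ 411765; RF = 1:411765

1:411765


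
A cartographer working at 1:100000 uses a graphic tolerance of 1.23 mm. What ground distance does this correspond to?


ground = 1.23 mm * 100000 / 1000 = 123.0 m

123.0 m


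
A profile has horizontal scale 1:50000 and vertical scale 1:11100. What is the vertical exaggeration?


VE = horizontal_scale / vertical_scale = 50000 / 11100 ≈ 4.5

4.5x


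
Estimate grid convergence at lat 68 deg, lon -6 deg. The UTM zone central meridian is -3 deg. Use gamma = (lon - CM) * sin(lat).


gamma = (-6 - -3) * sin(68) = -3 * 0.927184 = -2.782 degrees

-2.782 degrees


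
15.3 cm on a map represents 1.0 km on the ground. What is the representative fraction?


ground = 1.0 km = 100000 cm; RF denominator = ground / map = 100000 / 15.3 ≈ 6536; RF = 1:6536

1:6536


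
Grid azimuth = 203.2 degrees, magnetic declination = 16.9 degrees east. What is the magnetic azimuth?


magnetic azimuth = grid azimuth - declination (east +ve)
mag_az = 203.2 - 16.9 = 186.3 degrees

186.3 degrees


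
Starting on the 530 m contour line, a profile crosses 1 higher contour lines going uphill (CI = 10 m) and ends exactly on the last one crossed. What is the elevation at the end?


elevation = 530 + 1 * 10 = 540 m

540 m


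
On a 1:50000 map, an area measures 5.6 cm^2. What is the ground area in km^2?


ground_area = 5.6 * (50000/100)^2 = 1400000.0 m^2 = 1.4 km^2

1.4 km^2


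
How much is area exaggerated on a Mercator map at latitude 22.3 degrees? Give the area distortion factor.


area_distortion = 1/cos^2(22.3) = 1.168

1.168


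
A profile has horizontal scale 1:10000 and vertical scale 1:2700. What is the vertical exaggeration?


VE = horizontal_scale / vertical_scale = 10000 / 2700 ≈ 3.7

3.7x


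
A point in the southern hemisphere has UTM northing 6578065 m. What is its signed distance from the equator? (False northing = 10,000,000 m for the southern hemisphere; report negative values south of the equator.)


For southern: actual = 6578065 - 10000000 = -3421935 m

-3421935 m


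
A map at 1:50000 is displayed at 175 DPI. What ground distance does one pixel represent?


pixel_cm = 2.54 / 175 ≈ 0.014514 cm
ground = pixel_cm * 50000 / 100 = 2.54 * 50000 / (175 * 100) = 127000 / 17500 ≈ 7.26 m

7.26 m


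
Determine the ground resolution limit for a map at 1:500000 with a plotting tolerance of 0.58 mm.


ground = 0.58 mm * 500000 / 1000 = 290.0 m

290.0 m


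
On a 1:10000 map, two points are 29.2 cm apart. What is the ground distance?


ground = 29.2 cm * 10000 / 100 = 2920.0 m = 2.92 km

2.92 km


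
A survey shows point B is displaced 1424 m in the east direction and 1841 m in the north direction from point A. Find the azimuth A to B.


az = atan2(1424, 1841) = 37.7 deg
adjusted to 0-360: 37.7 degrees

37.7 degrees


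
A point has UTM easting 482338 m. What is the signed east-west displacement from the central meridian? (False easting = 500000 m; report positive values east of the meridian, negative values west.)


displacement = 482338 - 500000 = -17662 m

-17662 m


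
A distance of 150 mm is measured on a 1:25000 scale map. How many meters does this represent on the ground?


ground = 150 mm * 25000 / 1000 = 3750.0 m

3750.0 m


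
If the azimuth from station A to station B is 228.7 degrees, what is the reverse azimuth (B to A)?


back azimuth = (228.7 + 180) mod 360 = 48.7 degrees

48.7 degrees


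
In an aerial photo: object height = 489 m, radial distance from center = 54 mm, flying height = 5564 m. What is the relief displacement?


d = h * r / H = 489 * 54 / 5564 = 4.75 mm

4.75 mm


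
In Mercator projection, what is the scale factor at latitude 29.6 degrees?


SF = 1 / cos(29.6) = 1 / 0.869495 = 1.15

1.15


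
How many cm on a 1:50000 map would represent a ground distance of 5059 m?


map_cm = 5059 * 100 / 50000 = 10.118 cm ≈ 10.12 cm

10.12 cm


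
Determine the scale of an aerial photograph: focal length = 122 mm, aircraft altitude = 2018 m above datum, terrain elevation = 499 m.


scale = f / (H - h) = 122 mm / 1519 m = 122 / 1519000 = 1:12451

1:12451


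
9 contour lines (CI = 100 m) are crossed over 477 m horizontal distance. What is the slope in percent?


elevation change = 9 * 100 = 900 m
slope = 900 / 477 * 100 = 188.7%

188.7%


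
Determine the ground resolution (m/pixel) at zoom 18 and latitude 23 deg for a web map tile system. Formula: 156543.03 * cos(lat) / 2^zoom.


res = 156543.03 * cos(23) / 2^18 = 156543.03 * 0.92050485 / 262144 = 0.55 m/pixel

0.55 m/pixel


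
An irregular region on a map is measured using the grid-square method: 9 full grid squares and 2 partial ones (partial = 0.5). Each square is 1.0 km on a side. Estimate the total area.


effective squares = 9 + 2 * 0.5 = 10.0
area = 10.0 * 1.0 = 10.0 km^2

10.0 km^2


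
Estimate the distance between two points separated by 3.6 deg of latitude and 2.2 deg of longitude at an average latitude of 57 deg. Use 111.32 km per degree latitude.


dlat_km = 3.6 * 111.32 = 400.752
dlon_km = 2.2 * 111.32 * cos(57) ≈ 133.384
dist = sqrt(400.752^2 + 133.384^2) ≈ 422.4 km

422.4 km


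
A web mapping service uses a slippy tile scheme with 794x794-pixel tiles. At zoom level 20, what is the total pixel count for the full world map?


tiles per axis = 2^20 = 1048576
total tiles = 1048576^2 = 1099511627776
pixels per axis = 1048576 * 794 = 832569344
total pixels = 832569344^2 = 693171712568590336

693171712568590336 pixels
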